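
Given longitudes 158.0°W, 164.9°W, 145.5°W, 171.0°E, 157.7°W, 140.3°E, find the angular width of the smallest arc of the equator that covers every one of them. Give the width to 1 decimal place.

74.2°

Sort the longitudes: -164.9°, -158.0°, -157.7°, -145.5°, +140.3°, +171.0°.
Eastward gaps between consecutive values (wrapping around): 6.9°, 0.3°, 12.2°, 285.8°, 30.7°, 24.1°.
Largest gap = 285.8° ⇒ minimal covering band is its complement: 360° − 285.8° = 74.2°.
Band runs from +140.3° eastward to -145.5°, crossing the antimeridian.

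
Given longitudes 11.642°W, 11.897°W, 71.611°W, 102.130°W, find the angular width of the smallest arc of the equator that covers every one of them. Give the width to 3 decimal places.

Sort the longitudes: -102.130°, -71.611°, -11.897°, -11.642°.
Eastward gaps between consecutive values (wrapping around): 30.519°, 59.714°, 0.255°, 269.512°.
Largest gap = 269.512° ⇒ minimal covering band is its complement: 360° − 269.512° = 90.488°.
Band runs from -102.130° eastward to -11.642°.

90.488°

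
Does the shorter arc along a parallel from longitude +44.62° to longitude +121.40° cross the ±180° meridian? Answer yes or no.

Signed shortest Δλ = ((121.40 − 44.62 + 180) mod 360) − 180 = 76.78°.
Going east by 76.78° from +44.62° reaches +121.40° without touching 180°.

No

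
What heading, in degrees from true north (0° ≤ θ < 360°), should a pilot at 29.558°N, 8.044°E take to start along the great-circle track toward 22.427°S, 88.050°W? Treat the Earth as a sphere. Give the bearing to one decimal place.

Δλ = -88.050 − 8.044 = -96.094°.
θ = atan2( sin Δλ · cos φ₂ , cos φ₁ · sin φ₂ − sin φ₁ · cos φ₂ · cos Δλ )
  = atan2(-0.91914, -0.28345) = -107.139° → normalised to [0°, 360°): 252.861°.

252.9°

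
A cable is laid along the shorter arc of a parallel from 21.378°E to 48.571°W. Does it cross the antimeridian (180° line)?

Signed shortest Δλ = ((-48.571 − 21.378 + 180) mod 360) − 180 = -69.949°.
Going west by 69.949° from +21.378° reaches -48.571° without touching 180°.

No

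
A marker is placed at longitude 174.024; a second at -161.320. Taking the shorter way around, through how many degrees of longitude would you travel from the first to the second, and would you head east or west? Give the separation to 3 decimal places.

Raw difference: -161.320 − 174.024 = -335.344°.
Normalise into (−180°, 180°]: -335.344° + 360° = 24.656°.
Positive ⇒ the second point lies to the east; separation 24.656°.

24.656° east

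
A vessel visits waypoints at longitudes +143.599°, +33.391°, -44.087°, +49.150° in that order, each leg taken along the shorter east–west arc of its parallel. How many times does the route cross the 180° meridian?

0

Leg 1: +143.599° → +33.391°, shortest Δλ = -110.208° (west) — does not cross 180°.
Leg 2: +33.391° → -44.087°, shortest Δλ = -77.478° (west) — does not cross 180°.
Leg 3: -44.087° → +49.150°, shortest Δλ = 93.237° (east) — does not cross 180°.
Total crossings: 0.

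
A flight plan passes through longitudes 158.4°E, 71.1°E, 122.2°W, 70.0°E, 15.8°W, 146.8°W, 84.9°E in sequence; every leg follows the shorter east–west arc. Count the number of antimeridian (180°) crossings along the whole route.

3

Leg 1: +158.4° → +71.1°, shortest Δλ = -87.3° (west) — does not cross 180°.
Leg 2: +71.1° → -122.2°, shortest Δλ = 166.7° (east) — crosses 180°.
Leg 3: -122.2° → +70.0°, shortest Δλ = -167.8° (west) — crosses 180°.
Leg 4: +70.0° → -15.8°, shortest Δλ = -85.8° (west) — does not cross 180°.
Leg 5: -15.8° → -146.8°, shortest Δλ = -131.0° (west) — does not cross 180°.
Leg 6: -146.8° → +84.9°, shortest Δλ = -128.3° (west) — crosses 180°.
Total crossings: 3.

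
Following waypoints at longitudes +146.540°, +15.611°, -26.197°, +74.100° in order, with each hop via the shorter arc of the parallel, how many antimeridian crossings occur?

0

Leg 1: +146.540° → +15.611°, shortest Δλ = -130.929° (west) — does not cross 180°.
Leg 2: +15.611° → -26.197°, shortest Δλ = -41.808° (west) — does not cross 180°.
Leg 3: -26.197° → +74.100°, shortest Δλ = 100.297° (east) — does not cross 180°.
Total crossings: 0.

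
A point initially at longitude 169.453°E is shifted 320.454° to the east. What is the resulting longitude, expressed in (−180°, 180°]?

Start at +169.453°; shift +320.454° → +489.907°.
+489.907° lies outside (−180°, 180°]; subtract 360° → +129.907°.

129.907°E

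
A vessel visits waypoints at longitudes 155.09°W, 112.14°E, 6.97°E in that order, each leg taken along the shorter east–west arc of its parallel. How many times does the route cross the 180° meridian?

Leg 1: -155.09° → +112.14°, shortest Δλ = -92.77° (west) — crosses 180°.
Leg 2: +112.14° → +6.97°, shortest Δλ = -105.17° (west) — does not cross 180°.
Total crossings: 1.

1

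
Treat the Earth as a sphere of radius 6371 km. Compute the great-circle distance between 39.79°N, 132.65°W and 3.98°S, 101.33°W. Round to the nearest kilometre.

Δλ = -101.33 − -132.65 = 31.32°.
Δφ = -3.98 − 39.79 = -43.77°.
a = sin²(Δφ/2) + cos φ₁ · cos φ₂ · sin²(Δλ/2) = 0.194790.
c = 2·atan2(√a, √(1−a)) = 0.91421 rad → d = 6371·c ≈ 5824.40 km.

5824 km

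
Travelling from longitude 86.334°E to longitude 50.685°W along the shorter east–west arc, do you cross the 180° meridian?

Signed shortest Δλ = ((-50.685 − 86.334 + 180) mod 360) − 180 = -137.019°.
Going west by 137.019° from +86.334° reaches -50.685° without touching 180°.

No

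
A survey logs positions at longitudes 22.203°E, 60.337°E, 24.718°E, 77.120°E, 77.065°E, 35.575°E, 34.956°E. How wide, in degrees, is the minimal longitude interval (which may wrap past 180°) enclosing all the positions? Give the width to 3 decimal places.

54.917°

Sort the longitudes: +22.203°, +24.718°, +34.956°, +35.575°, +60.337°, +77.065°, +77.120°.
Eastward gaps between consecutive values (wrapping around): 2.515°, 10.238°, 0.619°, 24.762°, 16.728°, 0.055°, 305.083°.
Largest gap = 305.083° ⇒ minimal covering band is its complement: 360° − 305.083° = 54.917°.
Band runs from +22.203° eastward to +77.120°.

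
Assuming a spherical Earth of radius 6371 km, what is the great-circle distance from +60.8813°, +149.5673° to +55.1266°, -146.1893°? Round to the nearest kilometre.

3682 km

Δλ = -146.1893 − 149.5673 = -295.7566°; wrapped into (−180°, 180°]: 64.2434°.
Δφ = 55.1266 − 60.8813 = -5.7547°.
a = sin²(Δφ/2) + cos φ₁ · cos φ₂ · sin²(Δλ/2) = 0.081183.
c = 2·atan2(√a, √(1−a)) = 0.57786 rad → d = 6371·c ≈ 3681.55 km.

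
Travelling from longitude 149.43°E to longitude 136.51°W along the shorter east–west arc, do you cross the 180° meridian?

Naïve |-136.51 − 149.43| = 285.94° > 180°, so the shorter arc goes the other way round — across 180°.
Signed shortest Δλ = ((-136.51 − 149.43 + 180) mod 360) − 180 = 74.06°.
Going east by 74.06° from +149.43° passes through 180° before reaching -136.51°.

Yes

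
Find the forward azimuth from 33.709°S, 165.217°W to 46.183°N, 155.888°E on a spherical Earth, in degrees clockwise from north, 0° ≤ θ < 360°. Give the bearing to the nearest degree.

Δλ = 155.888 − -165.217 = 321.105°; wrapped into (−180°, 180°]: -38.895°.
θ = atan2( sin Δλ · cos φ₂ , cos φ₁ · sin φ₂ − sin φ₁ · cos φ₂ · cos Δλ )
  = atan2(-0.43473, 0.89929) = -25.800° → normalised to [0°, 360°): 334.200°.

334°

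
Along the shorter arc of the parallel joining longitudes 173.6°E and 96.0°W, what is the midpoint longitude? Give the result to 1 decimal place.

Signed shortest Δλ from +173.6° to -96.0° is +90.4°.
Midpoint longitude = +173.6° + (+90.4°)/2 = +173.6° + 45.2° = +218.8°.
Normalise into (−180°, 180°]: -141.2°.
(The naïve average (+173.6 + -96.0)/2 = 38.8° is on the wrong side of the globe.)

141.2°W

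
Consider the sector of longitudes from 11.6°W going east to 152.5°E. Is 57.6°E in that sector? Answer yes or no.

Yes

Band width going east from -11.6° to +152.5°: ((152.5 − -11.6) mod 360) = 164.1°.
Offset of +57.6° east of the west edge: ((57.6 − -11.6) mod 360) = 69.2°.
69.2° ≤ 164.1° ⇒ inside.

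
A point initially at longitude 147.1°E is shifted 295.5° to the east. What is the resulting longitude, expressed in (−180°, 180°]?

82.6°E

Start at +147.1°; shift +295.5° → +442.6°.
+442.6° lies outside (−180°, 180°]; subtract 360° → +82.6°.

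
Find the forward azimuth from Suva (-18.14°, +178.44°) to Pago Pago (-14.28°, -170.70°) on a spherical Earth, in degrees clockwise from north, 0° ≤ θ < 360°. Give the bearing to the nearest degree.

71°

Δλ = -170.70 − 178.44 = -349.14°; wrapped into (−180°, 180°]: 10.86°.
θ = atan2( sin Δλ · cos φ₂ , cos φ₁ · sin φ₂ − sin φ₁ · cos φ₂ · cos Δλ )
  = atan2(0.18259, 0.06192) = 71.268° → normalised to [0°, 360°): 71.268°.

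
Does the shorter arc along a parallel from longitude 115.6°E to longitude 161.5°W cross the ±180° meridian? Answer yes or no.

Naïve |-161.5 − 115.6| = 277.1° > 180°, so the shorter arc goes the other way round — across 180°.
Signed shortest Δλ = ((-161.5 − 115.6 + 180) mod 360) − 180 = 82.9°.
Going east by 82.9° from +115.6° passes through 180° before reaching -161.5°.

Yes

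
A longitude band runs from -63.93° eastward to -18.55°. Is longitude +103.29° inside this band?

Band width going east from -63.93° to -18.55°: ((-18.55 − -63.93) mod 360) = 45.38°.
Offset of +103.29° east of the west edge: ((103.29 − -63.93) mod 360) = 167.22°.
167.22° > 45.38° ⇒ outside.

No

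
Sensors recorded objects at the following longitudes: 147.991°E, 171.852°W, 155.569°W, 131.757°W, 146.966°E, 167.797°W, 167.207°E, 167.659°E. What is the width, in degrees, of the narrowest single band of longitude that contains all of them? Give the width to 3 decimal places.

Sort the longitudes: -171.852°, -167.797°, -155.569°, -131.757°, +146.966°, +147.991°, +167.207°, +167.659°.
Eastward gaps between consecutive values (wrapping around): 4.055°, 12.228°, 23.812°, 278.723°, 1.025°, 19.216°, 0.452°, 20.489°.
Largest gap = 278.723° ⇒ minimal covering band is its complement: 360° − 278.723° = 81.277°.
Band runs from +146.966° eastward to -131.757°, crossing the antimeridian.

81.277°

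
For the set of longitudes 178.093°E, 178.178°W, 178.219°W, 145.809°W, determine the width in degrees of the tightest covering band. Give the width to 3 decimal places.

36.098°

Sort the longitudes: -178.219°, -178.178°, -145.809°, +178.093°.
Eastward gaps between consecutive values (wrapping around): 0.041°, 32.369°, 323.902°, 3.688°.
Largest gap = 323.902° ⇒ minimal covering band is its complement: 360° − 323.902° = 36.098°.
Band runs from +178.093° eastward to -145.809°, crossing the antimeridian.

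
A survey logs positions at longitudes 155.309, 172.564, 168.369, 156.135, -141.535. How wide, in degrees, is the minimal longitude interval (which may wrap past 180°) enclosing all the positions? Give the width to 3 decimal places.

Sort the longitudes: -141.535°, +155.309°, +156.135°, +168.369°, +172.564°.
Eastward gaps between consecutive values (wrapping around): 296.844°, 0.826°, 12.234°, 4.195°, 45.901°.
Largest gap = 296.844° ⇒ minimal covering band is its complement: 360° − 296.844° = 63.156°.
Band runs from +155.309° eastward to -141.535°, crossing the antimeridian.

63.156°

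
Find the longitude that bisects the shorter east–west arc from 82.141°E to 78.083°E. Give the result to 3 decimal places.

80.112°E

Signed shortest Δλ from +82.141° to +78.083° is -4.058°.
Midpoint longitude = +82.141° + (-4.058°)/2 = +82.141° − 2.029° = +80.112°.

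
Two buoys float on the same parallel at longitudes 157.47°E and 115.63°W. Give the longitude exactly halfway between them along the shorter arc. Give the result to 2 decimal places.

159.08°W

Signed shortest Δλ from +157.47° to -115.63° is +86.90°.
Midpoint longitude = +157.47° + (+86.90°)/2 = +157.47° + 43.45° = +200.92°.
Normalise into (−180°, 180°]: -159.08°.
(The naïve average (+157.47 + -115.63)/2 = 20.92° is on the wrong side of the globe.)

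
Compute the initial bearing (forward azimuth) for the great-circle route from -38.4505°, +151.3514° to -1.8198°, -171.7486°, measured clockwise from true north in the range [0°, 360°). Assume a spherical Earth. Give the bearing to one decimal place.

51.8°

Δλ = -171.7486 − 151.3514 = -323.1000°; wrapped into (−180°, 180°]: 36.9000°.
θ = atan2( sin Δλ · cos φ₂ , cos φ₁ · sin φ₂ − sin φ₁ · cos φ₂ · cos Δλ )
  = atan2(0.60012, 0.47215) = 51.805° → normalised to [0°, 360°): 51.805°.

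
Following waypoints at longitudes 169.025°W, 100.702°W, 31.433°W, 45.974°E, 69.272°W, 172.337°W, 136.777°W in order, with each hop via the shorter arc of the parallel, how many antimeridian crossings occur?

0

Leg 1: -169.025° → -100.702°, shortest Δλ = 68.323° (east) — does not cross 180°.
Leg 2: -100.702° → -31.433°, shortest Δλ = 69.269° (east) — does not cross 180°.
Leg 3: -31.433° → +45.974°, shortest Δλ = 77.407° (east) — does not cross 180°.
Leg 4: +45.974° → -69.272°, shortest Δλ = -115.246° (west) — does not cross 180°.
Leg 5: -69.272° → -172.337°, shortest Δλ = -103.065° (west) — does not cross 180°.
Leg 6: -172.337° → -136.777°, shortest Δλ = 35.56° (east) — does not cross 180°.
Total crossings: 0.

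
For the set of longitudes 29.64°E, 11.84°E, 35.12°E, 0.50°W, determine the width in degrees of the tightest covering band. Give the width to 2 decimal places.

35.62°

Sort the longitudes: -0.50°, +11.84°, +29.64°, +35.12°.
Eastward gaps between consecutive values (wrapping around): 12.34°, 17.80°, 5.48°, 324.38°.
Largest gap = 324.38° ⇒ minimal covering band is its complement: 360° − 324.38° = 35.62°.
Band runs from -0.50° eastward to +35.12°.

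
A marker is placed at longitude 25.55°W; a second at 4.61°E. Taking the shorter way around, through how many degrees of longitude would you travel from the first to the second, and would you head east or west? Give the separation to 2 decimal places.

Raw difference: 4.61 − -25.55 = 30.16°.
Normalise into (−180°, 180°]: 30.16° stays 30.16°.
Positive ⇒ the second point lies to the east; separation 30.16°.

30.16° east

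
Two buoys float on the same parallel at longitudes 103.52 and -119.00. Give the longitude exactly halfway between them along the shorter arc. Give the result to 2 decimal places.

+172.26°

Signed shortest Δλ from +103.52° to -119.00° is +137.48°.
Midpoint longitude = +103.52° + (+137.48°)/2 = +103.52° + 68.74° = +172.26°.
(The naïve average (+103.52 + -119.00)/2 = -7.74° is on the wrong side of the globe.)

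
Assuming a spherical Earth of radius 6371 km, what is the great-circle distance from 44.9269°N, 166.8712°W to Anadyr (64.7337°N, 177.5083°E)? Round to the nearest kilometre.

2403 km

Δλ = 177.5083 − -166.8712 = 344.3795°; wrapped into (−180°, 180°]: -15.6205°.
Δφ = 64.7337 − 44.9269 = 19.8068°.
a = sin²(Δφ/2) + cos φ₁ · cos φ₂ · sin²(Δλ/2) = 0.035160.
c = 2·atan2(√a, √(1−a)) = 0.37725 rad → d = 6371·c ≈ 2403.49 km.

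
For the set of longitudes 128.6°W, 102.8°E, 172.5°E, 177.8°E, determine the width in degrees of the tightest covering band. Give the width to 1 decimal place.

Sort the longitudes: -128.6°, +102.8°, +172.5°, +177.8°.
Eastward gaps between consecutive values (wrapping around): 231.4°, 69.7°, 5.3°, 53.6°.
Largest gap = 231.4° ⇒ minimal covering band is its complement: 360° − 231.4° = 128.6°.
Band runs from +102.8° eastward to -128.6°, crossing the antimeridian.

128.6°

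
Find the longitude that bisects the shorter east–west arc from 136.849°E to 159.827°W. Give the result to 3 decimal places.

Signed shortest Δλ from +136.849° to -159.827° is +63.324°.
Midpoint longitude = +136.849° + (+63.324°)/2 = +136.849° + 31.662° = +168.511°.
(The naïve average (+136.849 + -159.827)/2 = -11.489° is on the wrong side of the globe.)

168.511°E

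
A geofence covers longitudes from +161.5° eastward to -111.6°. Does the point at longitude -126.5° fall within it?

Yes

Band width going east from +161.5° to -111.6°: ((-111.6 − 161.5) mod 360) = 86.9°.
Offset of -126.5° east of the west edge: ((-126.5 − 161.5) mod 360) = 72.0°.
72.0° ≤ 86.9° ⇒ inside.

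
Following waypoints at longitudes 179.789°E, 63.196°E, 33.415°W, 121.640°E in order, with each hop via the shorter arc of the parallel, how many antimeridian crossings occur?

0

Leg 1: +179.789° → +63.196°, shortest Δλ = -116.593° (west) — does not cross 180°.
Leg 2: +63.196° → -33.415°, shortest Δλ = -96.611° (west) — does not cross 180°.
Leg 3: -33.415° → +121.640°, shortest Δλ = 155.055° (east) — does not cross 180°.
Total crossings: 0.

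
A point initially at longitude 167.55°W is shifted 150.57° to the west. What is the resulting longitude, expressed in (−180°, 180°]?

Start at -167.55°; shift −150.57° → -318.12°.
-318.12° lies outside (−180°, 180°]; add 360° → +41.88°.

41.88°E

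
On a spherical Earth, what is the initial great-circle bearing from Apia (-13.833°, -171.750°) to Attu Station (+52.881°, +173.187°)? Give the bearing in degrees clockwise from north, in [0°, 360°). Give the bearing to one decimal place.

350.3°

Δλ = 173.187 − -171.750 = 344.937°; wrapped into (−180°, 180°]: -15.063°.
θ = atan2( sin Δλ · cos φ₂ , cos φ₁ · sin φ₂ − sin φ₁ · cos φ₂ · cos Δλ )
  = atan2(-0.15683, 0.91359) = -9.741° → normalised to [0°, 360°): 350.259°.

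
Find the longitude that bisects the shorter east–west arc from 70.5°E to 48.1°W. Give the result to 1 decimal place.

Signed shortest Δλ from +70.5° to -48.1° is -118.6°.
Midpoint longitude = +70.5° + (-118.6°)/2 = +70.5° − 59.3° = +11.2°.

11.2°E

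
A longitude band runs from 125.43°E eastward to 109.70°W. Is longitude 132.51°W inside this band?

Band width going east from +125.43° to -109.70°: ((-109.70 − 125.43) mod 360) = 124.87°.
Offset of -132.51° east of the west edge: ((-132.51 − 125.43) mod 360) = 102.06°.
102.06° ≤ 124.87° ⇒ inside.

Yes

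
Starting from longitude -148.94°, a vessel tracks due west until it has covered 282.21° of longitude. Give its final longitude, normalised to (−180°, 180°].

Start at -148.94°; shift −282.21° → -431.15°.
-431.15° lies outside (−180°, 180°]; add 360° → -71.15°.

-71.15°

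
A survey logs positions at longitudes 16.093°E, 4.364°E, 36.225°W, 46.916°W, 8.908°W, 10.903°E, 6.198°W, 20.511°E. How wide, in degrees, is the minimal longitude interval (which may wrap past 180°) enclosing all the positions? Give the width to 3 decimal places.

Sort the longitudes: -46.916°, -36.225°, -8.908°, -6.198°, +4.364°, +10.903°, +16.093°, +20.511°.
Eastward gaps between consecutive values (wrapping around): 10.691°, 27.317°, 2.710°, 10.562°, 6.539°, 5.190°, 4.418°, 292.573°.
Largest gap = 292.573° ⇒ minimal covering band is its complement: 360° − 292.573° = 67.427°.
Band runs from -46.916° eastward to +20.511°.

67.427°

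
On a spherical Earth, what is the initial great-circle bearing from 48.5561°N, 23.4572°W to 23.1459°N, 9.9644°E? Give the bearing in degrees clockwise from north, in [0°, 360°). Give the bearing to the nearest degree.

122°

Δλ = 9.9644 − -23.4572 = 33.4216°.
θ = atan2( sin Δλ · cos φ₂ , cos φ₁ · sin φ₂ − sin φ₁ · cos φ₂ · cos Δλ )
  = atan2(0.50646, -0.31512) = 121.890° → normalised to [0°, 360°): 121.890°.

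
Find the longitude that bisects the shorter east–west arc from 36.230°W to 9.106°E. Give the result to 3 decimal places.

Signed shortest Δλ from -36.230° to +9.106° is +45.336°.
Midpoint longitude = -36.230° + (+45.336°)/2 = -36.230° + 22.668° = -13.562°.

13.562°W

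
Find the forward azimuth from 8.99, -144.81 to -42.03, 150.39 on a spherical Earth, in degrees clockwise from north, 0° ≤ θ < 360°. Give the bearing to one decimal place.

223.4°

Δλ = 150.39 − -144.81 = 295.20°; wrapped into (−180°, 180°]: -64.80°.
θ = atan2( sin Δλ · cos φ₂ , cos φ₁ · sin φ₂ − sin φ₁ · cos φ₂ · cos Δλ )
  = atan2(-0.67210, -0.71072) = -136.600° → normalised to [0°, 360°): 223.400°.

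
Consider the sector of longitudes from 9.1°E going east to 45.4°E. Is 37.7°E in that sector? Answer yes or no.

Band width going east from +9.1° to +45.4°: ((45.4 − 9.1) mod 360) = 36.3°.
Offset of +37.7° east of the west edge: ((37.7 − 9.1) mod 360) = 28.6°.
28.6° ≤ 36.3° ⇒ inside.

Yes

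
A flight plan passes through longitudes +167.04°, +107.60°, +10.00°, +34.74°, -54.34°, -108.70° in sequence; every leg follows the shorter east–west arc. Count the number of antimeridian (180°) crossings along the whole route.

Leg 1: +167.04° → +107.60°, shortest Δλ = -59.44° (west) — does not cross 180°.
Leg 2: +107.60° → +10.00°, shortest Δλ = -97.6° (west) — does not cross 180°.
Leg 3: +10.00° → +34.74°, shortest Δλ = 24.74° (east) — does not cross 180°.
Leg 4: +34.74° → -54.34°, shortest Δλ = -89.08° (west) — does not cross 180°.
Leg 5: -54.34° → -108.70°, shortest Δλ = -54.36° (west) — does not cross 180°.
Total crossings: 0.

0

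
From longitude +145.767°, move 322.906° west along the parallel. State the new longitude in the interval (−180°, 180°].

-177.139°

Start at +145.767°; shift −322.906° → -177.139°.
-177.139° already lies in (−180°, 180°].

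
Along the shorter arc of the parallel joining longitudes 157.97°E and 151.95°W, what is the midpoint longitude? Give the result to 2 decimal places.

176.99°W

Signed shortest Δλ from +157.97° to -151.95° is +50.08°.
Midpoint longitude = +157.97° + (+50.08°)/2 = +157.97° + 25.04° = +183.01°.
Normalise into (−180°, 180°]: -176.99°.
(The naïve average (+157.97 + -151.95)/2 = 3.01° is on the wrong side of the globe.)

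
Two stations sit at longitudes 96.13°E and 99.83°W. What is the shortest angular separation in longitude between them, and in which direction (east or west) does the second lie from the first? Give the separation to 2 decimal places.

Raw difference: -99.83 − 96.13 = -195.96°.
Normalise into (−180°, 180°]: -195.96° + 360° = 164.04°.
Positive ⇒ the second point lies to the east; separation 164.04°.

164.04° east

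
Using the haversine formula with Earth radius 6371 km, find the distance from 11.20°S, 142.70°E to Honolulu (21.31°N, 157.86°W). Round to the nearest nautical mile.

Δλ = -157.86 − 142.70 = -300.56°; wrapped into (−180°, 180°]: 59.44°.
Δφ = 21.31 − -11.20 = 32.51°.
a = sin²(Δφ/2) + cos φ₁ · cos φ₂ · sin²(Δλ/2) = 0.302966.
c = 2·atan2(√a, √(1−a)) = 1.16574 rad → d = 6371·c ≈ 7426.94 km ≈ 4010.23 nmi.

4010 nmi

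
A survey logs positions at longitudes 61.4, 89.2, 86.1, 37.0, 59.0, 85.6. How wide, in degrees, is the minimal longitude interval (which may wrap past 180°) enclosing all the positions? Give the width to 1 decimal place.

52.2°

Sort the longitudes: +37.0°, +59.0°, +61.4°, +85.6°, +86.1°, +89.2°.
Eastward gaps between consecutive values (wrapping around): 22.0°, 2.4°, 24.2°, 0.5°, 3.1°, 307.8°.
Largest gap = 307.8° ⇒ minimal covering band is its complement: 360° − 307.8° = 52.2°.
Band runs from +37.0° eastward to +89.2°.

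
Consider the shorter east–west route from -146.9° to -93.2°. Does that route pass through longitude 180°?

No

Signed shortest Δλ = ((-93.2 − -146.9 + 180) mod 360) − 180 = 53.7°.
Going east by 53.7° from -146.9° reaches -93.2° without touching 180°.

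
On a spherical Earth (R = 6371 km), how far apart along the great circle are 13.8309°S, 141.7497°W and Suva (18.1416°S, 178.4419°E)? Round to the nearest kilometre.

4274 km

Δλ = 178.4419 − -141.7497 = 320.1916°; wrapped into (−180°, 180°]: -39.8084°.
Δφ = -18.1416 − -13.8309 = -4.3107°.
a = sin²(Δφ/2) + cos φ₁ · cos φ₂ · sin²(Δλ/2) = 0.108364.
c = 2·atan2(√a, √(1−a)) = 0.67089 rad → d = 6371·c ≈ 4274.21 km.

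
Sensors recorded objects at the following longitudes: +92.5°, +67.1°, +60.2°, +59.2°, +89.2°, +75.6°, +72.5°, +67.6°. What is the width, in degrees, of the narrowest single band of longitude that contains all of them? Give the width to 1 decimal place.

Sort the longitudes: +59.2°, +60.2°, +67.1°, +67.6°, +72.5°, +75.6°, +89.2°, +92.5°.
Eastward gaps between consecutive values (wrapping around): 1.0°, 6.9°, 0.5°, 4.9°, 3.1°, 13.6°, 3.3°, 326.7°.
Largest gap = 326.7° ⇒ minimal covering band is its complement: 360° − 326.7° = 33.3°.
Band runs from +59.2° eastward to +92.5°.

33.3°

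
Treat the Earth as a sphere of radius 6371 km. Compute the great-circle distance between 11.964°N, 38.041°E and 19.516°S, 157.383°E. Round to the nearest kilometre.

Δλ = 157.383 − 38.041 = 119.342°.
Δφ = -19.516 − 11.964 = -31.480°.
a = sin²(Δφ/2) + cos φ₁ · cos φ₂ · sin²(Δλ/2) = 0.760544.
c = 2·atan2(√a, √(1−a)) = 2.11892 rad → d = 6371·c ≈ 13499.65 km.

13500 km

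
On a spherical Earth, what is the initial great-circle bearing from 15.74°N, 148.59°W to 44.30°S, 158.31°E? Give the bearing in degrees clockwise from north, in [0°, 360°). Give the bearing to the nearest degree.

Δλ = 158.31 − -148.59 = 306.90°; wrapped into (−180°, 180°]: -53.10°.
θ = atan2( sin Δλ · cos φ₂ , cos φ₁ · sin φ₂ − sin φ₁ · cos φ₂ · cos Δλ )
  = atan2(-0.57233, -0.78880) = -144.036° → normalised to [0°, 360°): 215.964°.

216°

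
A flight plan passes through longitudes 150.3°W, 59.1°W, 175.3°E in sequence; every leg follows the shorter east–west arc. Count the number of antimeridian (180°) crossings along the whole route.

1

Leg 1: -150.3° → -59.1°, shortest Δλ = 91.2° (east) — does not cross 180°.
Leg 2: -59.1° → +175.3°, shortest Δλ = -125.6° (west) — crosses 180°.
Total crossings: 1.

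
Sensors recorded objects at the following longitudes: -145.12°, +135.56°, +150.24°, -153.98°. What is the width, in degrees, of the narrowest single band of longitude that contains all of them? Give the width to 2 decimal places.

Sort the longitudes: -153.98°, -145.12°, +135.56°, +150.24°.
Eastward gaps between consecutive values (wrapping around): 8.86°, 280.68°, 14.68°, 55.78°.
Largest gap = 280.68° ⇒ minimal covering band is its complement: 360° − 280.68° = 79.32°.
Band runs from +135.56° eastward to -145.12°, crossing the antimeridian.

79.32°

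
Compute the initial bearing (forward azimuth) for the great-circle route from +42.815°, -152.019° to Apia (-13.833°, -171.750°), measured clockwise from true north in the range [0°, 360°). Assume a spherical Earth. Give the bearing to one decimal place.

202.4°

Δλ = -171.750 − -152.019 = -19.731°.
θ = atan2( sin Δλ · cos φ₂ , cos φ₁ · sin φ₂ − sin φ₁ · cos φ₂ · cos Δλ )
  = atan2(-0.32781, -0.79656) = -157.631° → normalised to [0°, 360°): 202.369°.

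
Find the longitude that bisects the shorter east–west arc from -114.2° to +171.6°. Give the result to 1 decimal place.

-151.3°

Signed shortest Δλ from -114.2° to +171.6° is -74.2°.
Midpoint longitude = -114.2° + (-74.2°)/2 = -114.2° − 37.1° = -151.3°.
(The naïve average (-114.2 + +171.6)/2 = 28.7° is on the wrong side of the globe.)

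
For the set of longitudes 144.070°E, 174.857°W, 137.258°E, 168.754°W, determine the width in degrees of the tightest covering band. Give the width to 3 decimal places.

Sort the longitudes: -174.857°, -168.754°, +137.258°, +144.070°.
Eastward gaps between consecutive values (wrapping around): 6.103°, 306.012°, 6.812°, 41.073°.
Largest gap = 306.012° ⇒ minimal covering band is its complement: 360° − 306.012° = 53.988°.
Band runs from +137.258° eastward to -168.754°, crossing the antimeridian.

53.988°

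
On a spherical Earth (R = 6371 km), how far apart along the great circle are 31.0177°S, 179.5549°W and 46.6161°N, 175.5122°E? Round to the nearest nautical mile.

4669 nmi

Δλ = 175.5122 − -179.5549 = 355.0671°; wrapped into (−180°, 180°]: -4.9329°.
Δφ = 46.6161 − -31.0177 = 77.6338°.
a = sin²(Δφ/2) + cos φ₁ · cos φ₂ · sin²(Δλ/2) = 0.394011.
c = 2·atan2(√a, √(1−a)) = 1.35720 rad → d = 6371·c ≈ 8646.70 km ≈ 4668.85 nmi.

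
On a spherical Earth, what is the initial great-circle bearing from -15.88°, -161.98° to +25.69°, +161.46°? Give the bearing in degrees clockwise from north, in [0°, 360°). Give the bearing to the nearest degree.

319°

Δλ = 161.46 − -161.98 = 323.44°; wrapped into (−180°, 180°]: -36.56°.
θ = atan2( sin Δλ · cos φ₂ , cos φ₁ · sin φ₂ − sin φ₁ · cos φ₂ · cos Δλ )
  = atan2(-0.53678, 0.61502) = -41.114° → normalised to [0°, 360°): 318.886°.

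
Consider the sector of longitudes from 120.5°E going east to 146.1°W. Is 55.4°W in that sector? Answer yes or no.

Band width going east from +120.5° to -146.1°: ((-146.1 − 120.5) mod 360) = 93.4°.
Offset of -55.4° east of the west edge: ((-55.4 − 120.5) mod 360) = 184.1°.
184.1° > 93.4° ⇒ outside.

No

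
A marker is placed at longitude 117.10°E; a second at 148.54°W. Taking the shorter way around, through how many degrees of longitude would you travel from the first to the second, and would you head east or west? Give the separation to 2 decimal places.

94.36° east

Raw difference: -148.54 − 117.10 = -265.64°.
Normalise into (−180°, 180°]: -265.64° + 360° = 94.36°.
Positive ⇒ the second point lies to the east; separation 94.36°.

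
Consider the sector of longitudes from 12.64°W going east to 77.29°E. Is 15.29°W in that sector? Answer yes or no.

Band width going east from -12.64° to +77.29°: ((77.29 − -12.64) mod 360) = 89.93°.
Offset of -15.29° east of the west edge: ((-15.29 − -12.64) mod 360) = 357.35°.
357.35° > 89.93° ⇒ outside.

No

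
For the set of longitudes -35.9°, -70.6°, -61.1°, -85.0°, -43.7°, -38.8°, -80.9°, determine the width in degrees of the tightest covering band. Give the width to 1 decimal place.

Sort the longitudes: -85.0°, -80.9°, -70.6°, -61.1°, -43.7°, -38.8°, -35.9°.
Eastward gaps between consecutive values (wrapping around): 4.1°, 10.3°, 9.5°, 17.4°, 4.9°, 2.9°, 310.9°.
Largest gap = 310.9° ⇒ minimal covering band is its complement: 360° − 310.9° = 49.1°.
Band runs from -85.0° eastward to -35.9°.

49.1°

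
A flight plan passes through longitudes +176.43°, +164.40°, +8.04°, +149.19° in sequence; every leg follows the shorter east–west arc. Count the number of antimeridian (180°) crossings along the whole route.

Leg 1: +176.43° → +164.40°, shortest Δλ = -12.03° (west) — does not cross 180°.
Leg 2: +164.40° → +8.04°, shortest Δλ = -156.36° (west) — does not cross 180°.
Leg 3: +8.04° → +149.19°, shortest Δλ = 141.15° (east) — does not cross 180°.
Total crossings: 0.

0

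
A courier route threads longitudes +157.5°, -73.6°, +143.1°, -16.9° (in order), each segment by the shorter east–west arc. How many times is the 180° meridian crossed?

2

Leg 1: +157.5° → -73.6°, shortest Δλ = 128.9° (east) — crosses 180°.
Leg 2: -73.6° → +143.1°, shortest Δλ = -143.3° (west) — crosses 180°.
Leg 3: +143.1° → -16.9°, shortest Δλ = -160.0° (west) — does not cross 180°.
Total crossings: 2.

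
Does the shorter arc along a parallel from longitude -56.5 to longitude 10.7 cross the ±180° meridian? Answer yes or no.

No

Signed shortest Δλ = ((10.7 − -56.5 + 180) mod 360) − 180 = 67.2°.
Going east by 67.2° from -56.5° reaches +10.7° without touching 180°.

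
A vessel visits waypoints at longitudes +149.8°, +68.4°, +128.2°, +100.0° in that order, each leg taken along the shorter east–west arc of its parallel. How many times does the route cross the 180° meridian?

Leg 1: +149.8° → +68.4°, shortest Δλ = -81.4° (west) — does not cross 180°.
Leg 2: +68.4° → +128.2°, shortest Δλ = 59.8° (east) — does not cross 180°.
Leg 3: +128.2° → +100.0°, shortest Δλ = -28.2° (west) — does not cross 180°.
Total crossings: 0.

0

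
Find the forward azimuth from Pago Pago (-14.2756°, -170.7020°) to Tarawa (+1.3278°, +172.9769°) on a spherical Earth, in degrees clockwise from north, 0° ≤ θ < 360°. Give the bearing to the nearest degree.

313°

Δλ = 172.9769 − -170.7020 = 343.6789°; wrapped into (−180°, 180°]: -16.3211°.
θ = atan2( sin Δλ · cos φ₂ , cos φ₁ · sin φ₂ − sin φ₁ · cos φ₂ · cos Δλ )
  = atan2(-0.28094, 0.25904) = -47.323° → normalised to [0°, 360°): 312.677°.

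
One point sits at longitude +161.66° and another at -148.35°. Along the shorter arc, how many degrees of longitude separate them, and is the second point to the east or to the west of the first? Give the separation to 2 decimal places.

Raw difference: -148.35 − 161.66 = -310.01°.
Normalise into (−180°, 180°]: -310.01° + 360° = 49.99°.
Positive ⇒ the second point lies to the east; separation 49.99°.

49.99° east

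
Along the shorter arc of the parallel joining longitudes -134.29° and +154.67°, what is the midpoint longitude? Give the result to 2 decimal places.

Signed shortest Δλ from -134.29° to +154.67° is -71.04°.
Midpoint longitude = -134.29° + (-71.04°)/2 = -134.29° − 35.52° = -169.81°.
(The naïve average (-134.29 + +154.67)/2 = 10.19° is on the wrong side of the globe.)

-169.81°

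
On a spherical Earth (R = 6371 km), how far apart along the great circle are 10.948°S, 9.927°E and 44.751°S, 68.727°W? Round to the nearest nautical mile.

4460 nmi

Δλ = -68.727 − 9.927 = -78.654°.
Δφ = -44.751 − -10.948 = -33.803°.
a = sin²(Δφ/2) + cos φ₁ · cos φ₂ · sin²(Δλ/2) = 0.364560.
c = 2·atan2(√a, √(1−a)) = 1.29649 rad → d = 6371·c ≈ 8259.94 km ≈ 4460.01 nmi.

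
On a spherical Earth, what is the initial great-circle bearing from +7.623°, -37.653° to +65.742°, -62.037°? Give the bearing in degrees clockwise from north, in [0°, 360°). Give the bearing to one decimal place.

348.8°

Δλ = -62.037 − -37.653 = -24.384°.
θ = atan2( sin Δλ · cos φ₂ , cos φ₁ · sin φ₂ − sin φ₁ · cos φ₂ · cos Δλ )
  = atan2(-0.16962, 0.85401) = -11.234° → normalised to [0°, 360°): 348.766°.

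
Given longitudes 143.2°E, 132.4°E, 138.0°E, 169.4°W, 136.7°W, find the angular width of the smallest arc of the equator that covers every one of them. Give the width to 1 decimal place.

Sort the longitudes: -169.4°, -136.7°, +132.4°, +138.0°, +143.2°.
Eastward gaps between consecutive values (wrapping around): 32.7°, 269.1°, 5.6°, 5.2°, 47.4°.
Largest gap = 269.1° ⇒ minimal covering band is its complement: 360° − 269.1° = 90.9°.
Band runs from +132.4° eastward to -136.7°, crossing the antimeridian.

90.9°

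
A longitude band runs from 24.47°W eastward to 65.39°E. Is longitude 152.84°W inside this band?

No

Band width going east from -24.47° to +65.39°: ((65.39 − -24.47) mod 360) = 89.86°.
Offset of -152.84° east of the west edge: ((-152.84 − -24.47) mod 360) = 231.63°.
231.63° > 89.86° ⇒ outside.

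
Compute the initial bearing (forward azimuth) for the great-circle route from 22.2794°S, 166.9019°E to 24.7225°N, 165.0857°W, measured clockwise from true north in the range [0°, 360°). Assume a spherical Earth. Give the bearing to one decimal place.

31.7°

Δλ = -165.0857 − 166.9019 = -331.9876°; wrapped into (−180°, 180°]: 28.0124°.
θ = atan2( sin Δλ · cos φ₂ , cos φ₁ · sin φ₂ − sin φ₁ · cos φ₂ · cos Δλ )
  = atan2(0.42662, 0.69103) = 31.690° → normalised to [0°, 360°): 31.690°.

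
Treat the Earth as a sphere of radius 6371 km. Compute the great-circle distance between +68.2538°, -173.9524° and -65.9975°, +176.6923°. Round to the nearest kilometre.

Δλ = 176.6923 − -173.9524 = 350.6447°; wrapped into (−180°, 180°]: -9.3553°.
Δφ = -65.9975 − 68.2538 = -134.2513°.
a = sin²(Δφ/2) + cos φ₁ · cos φ₂ · sin²(Δλ/2) = 0.849906.
c = 2·atan2(√a, √(1−a)) = 2.34593 rad → d = 6371·c ≈ 14945.92 km.

14946 km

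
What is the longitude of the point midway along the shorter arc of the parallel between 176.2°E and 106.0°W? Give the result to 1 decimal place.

Signed shortest Δλ from +176.2° to -106.0° is +77.8°.
Midpoint longitude = +176.2° + (+77.8°)/2 = +176.2° + 38.9° = +215.1°.
Normalise into (−180°, 180°]: -144.9°.
(The naïve average (+176.2 + -106.0)/2 = 35.1° is on the wrong side of the globe.)

144.9°W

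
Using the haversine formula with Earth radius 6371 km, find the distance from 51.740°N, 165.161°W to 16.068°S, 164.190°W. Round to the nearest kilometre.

Δλ = -164.190 − -165.161 = 0.971°.
Δφ = -16.068 − 51.740 = -67.808°.
a = sin²(Δφ/2) + cos φ₁ · cos φ₂ · sin²(Δλ/2) = 0.311187.
c = 2·atan2(√a, √(1−a)) = 1.18357 rad → d = 6371·c ≈ 7540.49 km.

7540 km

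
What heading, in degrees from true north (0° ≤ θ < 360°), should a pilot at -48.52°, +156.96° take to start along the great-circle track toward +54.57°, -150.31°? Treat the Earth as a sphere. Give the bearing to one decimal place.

Δλ = -150.31 − 156.96 = -307.27°; wrapped into (−180°, 180°]: 52.73°.
θ = atan2( sin Δλ · cos φ₂ , cos φ₁ · sin φ₂ − sin φ₁ · cos φ₂ · cos Δλ )
  = atan2(0.46133, 0.80271) = 29.886° → normalised to [0°, 360°): 29.886°.

29.9°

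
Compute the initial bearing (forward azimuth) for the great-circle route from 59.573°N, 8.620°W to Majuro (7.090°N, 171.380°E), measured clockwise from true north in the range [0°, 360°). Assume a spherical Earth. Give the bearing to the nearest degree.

0°

Δλ = 171.380 − -8.620 = 180.000°.
θ = atan2( sin Δλ · cos φ₂ , cos φ₁ · sin φ₂ − sin φ₁ · cos φ₂ · cos Δλ )
  = atan2(0.00000, 0.91819) = 0.000° → normalised to [0°, 360°): 0.000°.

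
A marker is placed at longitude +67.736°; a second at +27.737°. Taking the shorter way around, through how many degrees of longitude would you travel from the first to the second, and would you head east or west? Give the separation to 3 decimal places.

39.999° west

Raw difference: 27.737 − 67.736 = -39.999°.
Normalise into (−180°, 180°]: -39.999° stays -39.999°.
Negative ⇒ the second point lies to the west; separation 39.999°.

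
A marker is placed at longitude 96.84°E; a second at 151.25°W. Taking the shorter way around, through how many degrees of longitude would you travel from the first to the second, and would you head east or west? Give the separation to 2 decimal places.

111.91° east

Raw difference: -151.25 − 96.84 = -248.09°.
Normalise into (−180°, 180°]: -248.09° + 360° = 111.91°.
Positive ⇒ the second point lies to the east; separation 111.91°.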